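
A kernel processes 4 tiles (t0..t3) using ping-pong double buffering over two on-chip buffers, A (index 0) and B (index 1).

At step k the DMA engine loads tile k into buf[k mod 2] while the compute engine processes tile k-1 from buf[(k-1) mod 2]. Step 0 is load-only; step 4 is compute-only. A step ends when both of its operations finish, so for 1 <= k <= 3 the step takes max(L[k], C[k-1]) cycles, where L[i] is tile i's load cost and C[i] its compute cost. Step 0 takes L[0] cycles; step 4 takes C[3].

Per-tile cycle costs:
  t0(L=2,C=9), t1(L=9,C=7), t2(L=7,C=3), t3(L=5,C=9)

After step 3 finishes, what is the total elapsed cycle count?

end_cycle[3] = 23

k=0 load=t0/2c comp=- wait=2 total=2
k=1 load=t1/9c comp=t0/9c wait=9 total=11
k=2 load=t2/7c comp=t1/7c wait=7 total=18
k=3 load=t3/5c comp=t2/3c wait=5 total=23
k=4 load=- comp=t3/9c wait=9 total=32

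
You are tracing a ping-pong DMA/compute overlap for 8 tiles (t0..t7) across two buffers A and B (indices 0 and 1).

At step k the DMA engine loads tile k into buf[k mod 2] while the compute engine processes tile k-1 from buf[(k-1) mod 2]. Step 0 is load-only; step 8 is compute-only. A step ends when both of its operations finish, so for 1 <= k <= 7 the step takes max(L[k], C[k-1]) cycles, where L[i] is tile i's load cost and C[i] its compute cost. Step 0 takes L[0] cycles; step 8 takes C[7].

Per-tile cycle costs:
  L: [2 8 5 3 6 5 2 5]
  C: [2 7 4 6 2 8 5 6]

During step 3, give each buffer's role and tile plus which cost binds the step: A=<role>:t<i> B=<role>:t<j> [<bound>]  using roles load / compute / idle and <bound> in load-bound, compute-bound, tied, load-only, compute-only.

step 3: A=compute:t2 B=load:t3 [compute-bound]

[0] DMA t0→A (2c) ∥ CU idle ⇒ 2c, clock 2
[1] DMA t1→B (8c) ∥ CU A:t0 (2c) ⇒ 8c, clock 10
[2] DMA t2→A (5c) ∥ CU B:t1 (7c) ⇒ 7c, clock 17
[3] DMA t3→B (3c) ∥ CU A:t2 (4c) ⇒ 4c, clock 21
[4] DMA t4→A (6c) ∥ CU B:t3 (6c) ⇒ 6c, clock 27
[5] DMA t5→B (5c) ∥ CU A:t4 (2c) ⇒ 5c, clock 32
[6] DMA t6→A (2c) ∥ CU B:t5 (8c) ⇒ 8c, clock 40
[7] DMA t7→B (5c) ∥ CU A:t6 (5c) ⇒ 5c, clock 45
[8] DMA idle ∥ CU B:t7 (6c) ⇒ 6c, clock 51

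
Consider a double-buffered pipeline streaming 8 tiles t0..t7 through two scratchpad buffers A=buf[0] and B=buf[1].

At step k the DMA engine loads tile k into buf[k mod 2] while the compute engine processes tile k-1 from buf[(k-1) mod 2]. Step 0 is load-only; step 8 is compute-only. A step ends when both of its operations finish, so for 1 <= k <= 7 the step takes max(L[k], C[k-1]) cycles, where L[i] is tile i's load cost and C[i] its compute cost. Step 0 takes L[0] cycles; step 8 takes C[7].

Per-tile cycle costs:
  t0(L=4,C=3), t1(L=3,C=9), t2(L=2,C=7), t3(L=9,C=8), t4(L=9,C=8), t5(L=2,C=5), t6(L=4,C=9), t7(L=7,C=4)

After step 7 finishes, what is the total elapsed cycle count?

[0] DMA t0→A (4c) ∥ CU idle ⇒ 4c, clock 4
[1] DMA t1→B (3c) ∥ CU A:t0 (3c) ⇒ 3c, clock 7
[2] DMA t2→A (2c) ∥ CU B:t1 (9c) ⇒ 9c, clock 16
[3] DMA t3→B (9c) ∥ CU A:t2 (7c) ⇒ 9c, clock 25
[4] DMA t4→A (9c) ∥ CU B:t3 (8c) ⇒ 9c, clock 34
[5] DMA t5→B (2c) ∥ CU A:t4 (8c) ⇒ 8c, clock 42
[6] DMA t6→A (4c) ∥ CU B:t5 (5c) ⇒ 5c, clock 47
[7] DMA t7→B (7c) ∥ CU A:t6 (9c) ⇒ 9c, clock 56
[8] DMA idle ∥ CU B:t7 (4c) ⇒ 4c, clock 60

end_cycle[7] = 56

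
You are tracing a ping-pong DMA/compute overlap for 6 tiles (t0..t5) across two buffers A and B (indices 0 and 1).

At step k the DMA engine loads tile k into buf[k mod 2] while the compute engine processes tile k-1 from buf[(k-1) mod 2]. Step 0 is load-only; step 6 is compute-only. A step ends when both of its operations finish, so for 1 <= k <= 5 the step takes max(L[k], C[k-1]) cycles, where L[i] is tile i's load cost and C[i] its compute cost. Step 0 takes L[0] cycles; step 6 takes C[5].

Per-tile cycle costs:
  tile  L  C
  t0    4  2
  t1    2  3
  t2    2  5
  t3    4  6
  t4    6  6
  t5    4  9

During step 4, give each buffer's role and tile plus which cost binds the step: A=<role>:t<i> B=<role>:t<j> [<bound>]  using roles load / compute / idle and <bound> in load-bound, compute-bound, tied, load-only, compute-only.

k=0 load=t0/4c comp=- wait=4 total=4
k=1 load=t1/2c comp=t0/2c wait=2 total=6
k=2 load=t2/2c comp=t1/3c wait=3 total=9
k=3 load=t3/4c comp=t2/5c wait=5 total=14
k=4 load=t4/6c comp=t3/6c wait=6 total=20
k=5 load=t5/4c comp=t4/6c wait=6 total=26
k=6 load=- comp=t5/9c wait=9 total=35

step 4: A=load:t4 B=compute:t3 [tied]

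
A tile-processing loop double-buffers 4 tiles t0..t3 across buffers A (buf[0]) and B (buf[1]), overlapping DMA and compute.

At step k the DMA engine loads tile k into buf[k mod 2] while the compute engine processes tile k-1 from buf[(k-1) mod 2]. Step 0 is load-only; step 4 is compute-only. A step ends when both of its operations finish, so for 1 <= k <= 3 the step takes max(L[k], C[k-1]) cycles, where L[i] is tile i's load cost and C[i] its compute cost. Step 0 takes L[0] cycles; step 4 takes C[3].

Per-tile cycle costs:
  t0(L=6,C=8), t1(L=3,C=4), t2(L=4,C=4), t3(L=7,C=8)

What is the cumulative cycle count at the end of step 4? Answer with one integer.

[0] DMA t0→A (6c) ∥ CU idle ⇒ 6c, clock 6
[1] DMA t1→B (3c) ∥ CU A:t0 (8c) ⇒ 8c, clock 14
[2] DMA t2→A (4c) ∥ CU B:t1 (4c) ⇒ 4c, clock 18
[3] DMA t3→B (7c) ∥ CU A:t2 (4c) ⇒ 7c, clock 25
[4] DMA idle ∥ CU B:t3 (8c) ⇒ 8c, clock 33

end_cycle[4] = 33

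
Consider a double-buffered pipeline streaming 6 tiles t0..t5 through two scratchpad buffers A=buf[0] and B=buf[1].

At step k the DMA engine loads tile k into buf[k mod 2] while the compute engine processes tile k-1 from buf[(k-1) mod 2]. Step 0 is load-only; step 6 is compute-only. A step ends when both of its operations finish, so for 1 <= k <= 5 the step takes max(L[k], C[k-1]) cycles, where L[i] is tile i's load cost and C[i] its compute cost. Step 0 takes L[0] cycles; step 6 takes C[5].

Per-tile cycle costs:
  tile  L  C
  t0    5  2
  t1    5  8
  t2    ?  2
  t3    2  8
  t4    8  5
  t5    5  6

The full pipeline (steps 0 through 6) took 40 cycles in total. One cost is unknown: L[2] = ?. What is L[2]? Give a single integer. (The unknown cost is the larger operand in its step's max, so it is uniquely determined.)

L[2] = 9

step 0 = dur = L[0]=5 = 5
step 1 = dur = max(L[1]=5, C[0]=2) = 5
step 2 = dur = max(L[2]=?, C[1]=8) = L[2]  (unknown; binding)
step 3 = dur = max(L[3]=2, C[2]=2) = 2
step 4 = dur = max(L[4]=8, C[3]=8) = 8
step 5 = dur = max(L[5]=5, C[4]=5) = 5
step 6 = dur = C[5]=6 = 6
sum of known step durations = 31
dur[2] = total - known = 40 - 31 = 9
L[2] is the binding max in step 2, so L[2] = dur[2] = 9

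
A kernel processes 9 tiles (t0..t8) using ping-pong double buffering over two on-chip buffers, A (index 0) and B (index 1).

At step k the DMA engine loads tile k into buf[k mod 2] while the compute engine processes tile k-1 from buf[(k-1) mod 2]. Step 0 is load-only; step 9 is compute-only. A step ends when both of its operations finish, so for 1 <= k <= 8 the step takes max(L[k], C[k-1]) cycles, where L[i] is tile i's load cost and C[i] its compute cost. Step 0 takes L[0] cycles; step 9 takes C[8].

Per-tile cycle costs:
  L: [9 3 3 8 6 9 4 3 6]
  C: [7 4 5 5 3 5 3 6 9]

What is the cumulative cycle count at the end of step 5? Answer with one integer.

end_cycle[5] = 43

[0] DMA t0→A (9c) ∥ CU idle ⇒ 9c, clock 9
[1] DMA t1→B (3c) ∥ CU A:t0 (7c) ⇒ 7c, clock 16
[2] DMA t2→A (3c) ∥ CU B:t1 (4c) ⇒ 4c, clock 20
[3] DMA t3→B (8c) ∥ CU A:t2 (5c) ⇒ 8c, clock 28
[4] DMA t4→A (6c) ∥ CU B:t3 (5c) ⇒ 6c, clock 34
[5] DMA t5→B (9c) ∥ CU A:t4 (3c) ⇒ 9c, clock 43
[6] DMA t6→A (4c) ∥ CU B:t5 (5c) ⇒ 5c, clock 48
[7] DMA t7→B (3c) ∥ CU A:t6 (3c) ⇒ 3c, clock 51
[8] DMA t8→A (6c) ∥ CU B:t7 (6c) ⇒ 6c, clock 57
[9] DMA idle ∥ CU A:t8 (9c) ⇒ 9c, clock 66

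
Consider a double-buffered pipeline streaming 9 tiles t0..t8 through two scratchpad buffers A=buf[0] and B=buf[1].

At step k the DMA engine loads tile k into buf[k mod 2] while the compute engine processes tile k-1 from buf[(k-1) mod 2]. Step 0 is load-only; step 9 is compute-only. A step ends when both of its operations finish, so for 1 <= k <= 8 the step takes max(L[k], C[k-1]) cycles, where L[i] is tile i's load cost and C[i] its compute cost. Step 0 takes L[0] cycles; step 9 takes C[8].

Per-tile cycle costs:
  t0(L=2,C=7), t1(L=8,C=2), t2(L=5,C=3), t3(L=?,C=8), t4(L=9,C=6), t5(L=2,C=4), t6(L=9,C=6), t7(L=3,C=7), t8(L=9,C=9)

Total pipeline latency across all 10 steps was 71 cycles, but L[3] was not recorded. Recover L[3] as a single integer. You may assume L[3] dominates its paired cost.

step 0 | dur = L[0]=2 = 2
step 1 | dur = max(L[1]=8, C[0]=7) = 8
step 2 | dur = max(L[2]=5, C[1]=2) = 5
step 3 | dur = max(L[3]=?, C[2]=3) = L[3]  (unknown; binding)
step 4 | dur = max(L[4]=9, C[3]=8) = 9
step 5 | dur = max(L[5]=2, C[4]=6) = 6
step 6 | dur = max(L[6]=9, C[5]=4) = 9
step 7 | dur = max(L[7]=3, C[6]=6) = 6
step 8 | dur = max(L[8]=9, C[7]=7) = 9
step 9 | dur = C[8]=9 = 9
sum of known step durations = 63
dur[3] = total - known = 71 - 63 = 8
L[3] is the binding max in step 3, so L[3] = dur[3] = 8

L[3] = 8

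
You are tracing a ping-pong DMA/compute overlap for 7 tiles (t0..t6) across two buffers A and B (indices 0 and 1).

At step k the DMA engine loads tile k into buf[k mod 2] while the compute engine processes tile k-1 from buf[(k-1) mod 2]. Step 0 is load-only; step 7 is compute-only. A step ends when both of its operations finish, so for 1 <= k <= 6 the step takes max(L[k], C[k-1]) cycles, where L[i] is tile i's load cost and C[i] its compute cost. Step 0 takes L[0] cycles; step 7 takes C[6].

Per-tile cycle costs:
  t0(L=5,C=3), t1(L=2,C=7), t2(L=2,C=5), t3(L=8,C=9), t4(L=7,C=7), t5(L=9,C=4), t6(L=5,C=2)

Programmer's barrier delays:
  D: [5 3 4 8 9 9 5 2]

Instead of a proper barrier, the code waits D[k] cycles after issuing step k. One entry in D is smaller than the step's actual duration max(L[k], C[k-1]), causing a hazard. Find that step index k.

hazard at step 2

step 0: need L[0]=5 = 5; D[0]=5 ok
step 1: need max(L[1]=2,C[0]=3) = 3; D[1]=3 ok
step 2: need max(L[2]=2,C[1]=7) = 7; D[2]=4 SHORT
step 3: need max(L[3]=8,C[2]=5) = 8; D[3]=8 ok
step 4: need max(L[4]=7,C[3]=9) = 9; D[4]=9 ok
step 5: need max(L[5]=9,C[4]=7) = 9; D[5]=9 ok
step 6: need max(L[6]=5,C[5]=4) = 5; D[6]=5 ok
step 7: need C[6]=2 = 2; D[7]=2 ok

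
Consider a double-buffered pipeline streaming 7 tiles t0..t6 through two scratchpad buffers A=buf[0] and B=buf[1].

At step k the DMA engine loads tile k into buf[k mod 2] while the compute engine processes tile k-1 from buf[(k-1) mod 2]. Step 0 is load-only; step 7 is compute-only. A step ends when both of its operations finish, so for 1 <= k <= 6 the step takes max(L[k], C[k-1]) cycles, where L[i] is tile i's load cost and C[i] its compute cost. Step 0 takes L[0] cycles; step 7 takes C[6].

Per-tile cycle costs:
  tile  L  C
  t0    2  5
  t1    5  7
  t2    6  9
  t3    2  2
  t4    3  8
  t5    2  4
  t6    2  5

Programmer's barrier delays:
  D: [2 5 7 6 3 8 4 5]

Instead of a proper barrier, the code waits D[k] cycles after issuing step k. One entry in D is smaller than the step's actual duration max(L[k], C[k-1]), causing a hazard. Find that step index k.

step 0: need L[0]=2 = 2; D[0]=2 ok
step 1: need max(L[1]=5,C[0]=5) = 5; D[1]=5 ok
step 2: need max(L[2]=6,C[1]=7) = 7; D[2]=7 ok
step 3: need max(L[3]=2,C[2]=9) = 9; D[3]=6 SHORT
step 4: need max(L[4]=3,C[3]=2) = 3; D[4]=3 ok
step 5: need max(L[5]=2,C[4]=8) = 8; D[5]=8 ok
step 6: need max(L[6]=2,C[5]=4) = 4; D[6]=4 ok
step 7: need C[6]=5 = 5; D[7]=5 ok

hazard at step 3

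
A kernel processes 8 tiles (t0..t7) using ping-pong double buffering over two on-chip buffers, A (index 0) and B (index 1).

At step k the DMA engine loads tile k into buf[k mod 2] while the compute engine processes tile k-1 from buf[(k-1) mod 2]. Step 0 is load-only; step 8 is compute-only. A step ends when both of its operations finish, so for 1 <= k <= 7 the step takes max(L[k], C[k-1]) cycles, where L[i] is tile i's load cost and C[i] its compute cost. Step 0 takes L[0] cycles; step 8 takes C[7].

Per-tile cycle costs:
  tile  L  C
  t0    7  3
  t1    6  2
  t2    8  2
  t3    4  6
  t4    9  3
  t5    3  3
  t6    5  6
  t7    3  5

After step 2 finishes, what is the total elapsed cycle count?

step 0: L[0]=7 → dur=7, Σ=7 | A=load:t0 B=idle [load-only]
step 1: L[1]=6 C[0]=3 → dur=6, Σ=13 | A=compute:t0 B=load:t1 [load-bound]
step 2: L[2]=8 C[1]=2 → dur=8, Σ=21 | A=load:t2 B=compute:t1 [load-bound]
step 3: L[3]=4 C[2]=2 → dur=4, Σ=25 | A=compute:t2 B=load:t3 [load-bound]
step 4: L[4]=9 C[3]=6 → dur=9, Σ=34 | A=load:t4 B=compute:t3 [load-bound]
step 5: L[5]=3 C[4]=3 → dur=3, Σ=37 | A=compute:t4 B=load:t5 [tied]
step 6: L[6]=5 C[5]=3 → dur=5, Σ=42 | A=load:t6 B=compute:t5 [load-bound]
step 7: L[7]=3 C[6]=6 → dur=6, Σ=48 | A=compute:t6 B=load:t7 [compute-bound]
step 8: C[7]=5 → dur=5, Σ=53 | A=idle B=compute:t7 [compute-only]

end_cycle[2] = 21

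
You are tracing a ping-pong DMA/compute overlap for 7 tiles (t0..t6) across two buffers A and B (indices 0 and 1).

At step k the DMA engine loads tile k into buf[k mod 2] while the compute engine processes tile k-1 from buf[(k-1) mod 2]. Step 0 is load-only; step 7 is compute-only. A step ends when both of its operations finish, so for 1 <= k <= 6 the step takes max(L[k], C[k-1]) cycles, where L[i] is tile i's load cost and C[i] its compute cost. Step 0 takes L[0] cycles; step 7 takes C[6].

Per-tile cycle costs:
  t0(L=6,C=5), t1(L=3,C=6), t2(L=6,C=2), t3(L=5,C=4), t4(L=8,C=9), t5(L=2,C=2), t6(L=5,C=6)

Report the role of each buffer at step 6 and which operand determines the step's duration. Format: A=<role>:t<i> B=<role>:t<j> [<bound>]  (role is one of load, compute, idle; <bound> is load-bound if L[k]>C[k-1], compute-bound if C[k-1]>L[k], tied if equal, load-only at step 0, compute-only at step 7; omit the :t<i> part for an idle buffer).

step 0: L[0]=6 → dur=6, Σ=6 | A=load:t0 B=idle [load-only]
step 1: L[1]=3 C[0]=5 → dur=5, Σ=11 | A=compute:t0 B=load:t1 [compute-bound]
step 2: L[2]=6 C[1]=6 → dur=6, Σ=17 | A=load:t2 B=compute:t1 [tied]
step 3: L[3]=5 C[2]=2 → dur=5, Σ=22 | A=compute:t2 B=load:t3 [load-bound]
step 4: L[4]=8 C[3]=4 → dur=8, Σ=30 | A=load:t4 B=compute:t3 [load-bound]
step 5: L[5]=2 C[4]=9 → dur=9, Σ=39 | A=compute:t4 B=load:t5 [compute-bound]
step 6: L[6]=5 C[5]=2 → dur=5, Σ=44 | A=load:t6 B=compute:t5 [load-bound]
step 7: C[6]=6 → dur=6, Σ=50 | A=compute:t6 B=idle [compute-only]

step 6: A=load:t6 B=compute:t5 [load-bound]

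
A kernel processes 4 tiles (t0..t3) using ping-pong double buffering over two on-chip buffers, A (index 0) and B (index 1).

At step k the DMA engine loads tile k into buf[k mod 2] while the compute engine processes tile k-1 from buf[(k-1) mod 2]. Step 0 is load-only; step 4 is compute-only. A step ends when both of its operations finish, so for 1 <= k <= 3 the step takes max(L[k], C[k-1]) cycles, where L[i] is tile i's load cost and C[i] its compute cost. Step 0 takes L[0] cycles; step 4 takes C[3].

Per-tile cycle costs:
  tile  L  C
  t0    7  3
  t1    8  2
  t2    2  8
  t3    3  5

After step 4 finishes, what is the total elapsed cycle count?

end_cycle[4] = 30

  0. 7=7c; end=7; A:t0 B:-
  1. max(8,3)=8c; end=15; A:t0 B:t1
  2. max(2,2)=2c; end=17; A:t2 B:t1
  3. max(3,8)=8c; end=25; A:t2 B:t3
  4. 5=5c; end=30; A:t2 B:t3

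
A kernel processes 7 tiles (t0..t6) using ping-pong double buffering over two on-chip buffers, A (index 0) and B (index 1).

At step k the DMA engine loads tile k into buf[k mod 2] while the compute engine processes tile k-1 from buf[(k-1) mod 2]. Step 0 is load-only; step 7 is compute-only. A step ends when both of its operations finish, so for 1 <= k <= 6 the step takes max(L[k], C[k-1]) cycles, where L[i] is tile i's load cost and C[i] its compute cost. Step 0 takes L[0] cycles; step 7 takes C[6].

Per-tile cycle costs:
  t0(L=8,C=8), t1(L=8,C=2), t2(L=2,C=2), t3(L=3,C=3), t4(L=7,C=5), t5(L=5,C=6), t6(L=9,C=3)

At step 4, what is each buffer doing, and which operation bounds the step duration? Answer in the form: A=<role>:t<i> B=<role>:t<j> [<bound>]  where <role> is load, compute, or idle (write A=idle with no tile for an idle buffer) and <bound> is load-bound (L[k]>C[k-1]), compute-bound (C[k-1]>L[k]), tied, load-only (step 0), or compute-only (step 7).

step 4: A=load:t4 B=compute:t3 [load-bound]

  0. 8=8c; end=8; A:t0 B:-
  1. max(8,8)=8c; end=16; A:t0 B:t1
  2. max(2,2)=2c; end=18; A:t2 B:t1
  3. max(3,2)=3c; end=21; A:t2 B:t3
  4. max(7,3)=7c; end=28; A:t4 B:t3
  5. max(5,5)=5c; end=33; A:t4 B:t5
  6. max(9,6)=9c; end=42; A:t6 B:t5
  7. 3=3c; end=45; A:t6 B:t5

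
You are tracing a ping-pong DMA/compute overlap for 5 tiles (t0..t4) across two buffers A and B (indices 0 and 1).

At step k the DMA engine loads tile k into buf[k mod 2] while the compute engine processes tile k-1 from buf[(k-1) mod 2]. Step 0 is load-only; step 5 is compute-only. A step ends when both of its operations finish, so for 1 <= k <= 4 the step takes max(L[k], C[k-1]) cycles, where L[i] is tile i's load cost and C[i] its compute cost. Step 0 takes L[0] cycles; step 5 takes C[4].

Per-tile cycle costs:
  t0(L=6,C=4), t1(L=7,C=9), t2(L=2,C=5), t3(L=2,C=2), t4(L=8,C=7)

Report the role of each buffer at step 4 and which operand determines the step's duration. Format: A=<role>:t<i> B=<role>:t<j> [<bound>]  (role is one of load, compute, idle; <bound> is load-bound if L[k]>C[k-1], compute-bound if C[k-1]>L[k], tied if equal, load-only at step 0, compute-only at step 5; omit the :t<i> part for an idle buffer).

step 4: A=load:t4 B=compute:t3 [load-bound]

k=0 load=t0/6c comp=- wait=6 total=6
k=1 load=t1/7c comp=t0/4c wait=7 total=13
k=2 load=t2/2c comp=t1/9c wait=9 total=22
k=3 load=t3/2c comp=t2/5c wait=5 total=27
k=4 load=t4/8c comp=t3/2c wait=8 total=35
k=5 load=- comp=t4/7c wait=7 total=42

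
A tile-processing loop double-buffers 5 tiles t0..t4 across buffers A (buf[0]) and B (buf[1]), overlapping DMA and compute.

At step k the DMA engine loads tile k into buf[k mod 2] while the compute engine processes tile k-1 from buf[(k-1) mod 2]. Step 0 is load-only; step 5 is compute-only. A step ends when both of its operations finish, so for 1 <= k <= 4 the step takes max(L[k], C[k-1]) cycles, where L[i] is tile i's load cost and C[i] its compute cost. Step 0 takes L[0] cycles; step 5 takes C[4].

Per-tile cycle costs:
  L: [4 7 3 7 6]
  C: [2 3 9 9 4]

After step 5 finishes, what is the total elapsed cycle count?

end_cycle[5] = 36

k=0 load=t0/4c comp=- wait=4 total=4
k=1 load=t1/7c comp=t0/2c wait=7 total=11
k=2 load=t2/3c comp=t1/3c wait=3 total=14
k=3 load=t3/7c comp=t2/9c wait=9 total=23
k=4 load=t4/6c comp=t3/9c wait=9 total=32
k=5 load=- comp=t4/4c wait=4 total=36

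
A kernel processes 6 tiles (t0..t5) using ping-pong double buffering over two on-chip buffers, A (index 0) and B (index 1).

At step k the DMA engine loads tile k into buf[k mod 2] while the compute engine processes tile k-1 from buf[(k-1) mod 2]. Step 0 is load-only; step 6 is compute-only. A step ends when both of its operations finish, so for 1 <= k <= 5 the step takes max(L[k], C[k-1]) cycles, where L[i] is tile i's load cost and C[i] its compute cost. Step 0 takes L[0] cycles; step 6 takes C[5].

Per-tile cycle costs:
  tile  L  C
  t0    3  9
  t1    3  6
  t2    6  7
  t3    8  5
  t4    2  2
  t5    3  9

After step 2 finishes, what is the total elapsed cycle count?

end_cycle[2] = 18

[0] DMA t0→A (3c) ∥ CU idle ⇒ 3c, clock 3
[1] DMA t1→B (3c) ∥ CU A:t0 (9c) ⇒ 9c, clock 12
[2] DMA t2→A (6c) ∥ CU B:t1 (6c) ⇒ 6c, clock 18
[3] DMA t3→B (8c) ∥ CU A:t2 (7c) ⇒ 8c, clock 26
[4] DMA t4→A (2c) ∥ CU B:t3 (5c) ⇒ 5c, clock 31
[5] DMA t5→B (3c) ∥ CU A:t4 (2c) ⇒ 3c, clock 34
[6] DMA idle ∥ CU B:t5 (9c) ⇒ 9c, clock 43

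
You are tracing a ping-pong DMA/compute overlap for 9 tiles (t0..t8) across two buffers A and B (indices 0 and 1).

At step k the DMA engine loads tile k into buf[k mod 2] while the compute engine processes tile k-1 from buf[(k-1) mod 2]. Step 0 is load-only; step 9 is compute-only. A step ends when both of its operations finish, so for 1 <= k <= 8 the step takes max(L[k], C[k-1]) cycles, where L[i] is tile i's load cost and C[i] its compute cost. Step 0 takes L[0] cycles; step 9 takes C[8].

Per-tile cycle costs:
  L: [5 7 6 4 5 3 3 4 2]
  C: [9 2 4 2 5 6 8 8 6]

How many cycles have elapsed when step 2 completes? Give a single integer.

end_cycle[2] = 20

step 0: L[0]=5 → dur=5, Σ=5 | A=load:t0 B=idle [load-only]
step 1: L[1]=7 C[0]=9 → dur=9, Σ=14 | A=compute:t0 B=load:t1 [compute-bound]
step 2: L[2]=6 C[1]=2 → dur=6, Σ=20 | A=load:t2 B=compute:t1 [load-bound]
step 3: L[3]=4 C[2]=4 → dur=4, Σ=24 | A=compute:t2 B=load:t3 [tied]
step 4: L[4]=5 C[3]=2 → dur=5, Σ=29 | A=load:t4 B=compute:t3 [load-bound]
step 5: L[5]=3 C[4]=5 → dur=5, Σ=34 | A=compute:t4 B=load:t5 [compute-bound]
step 6: L[6]=3 C[5]=6 → dur=6, Σ=40 | A=load:t6 B=compute:t5 [compute-bound]
step 7: L[7]=4 C[6]=8 → dur=8, Σ=48 | A=compute:t6 B=load:t7 [compute-bound]
step 8: L[8]=2 C[7]=8 → dur=8, Σ=56 | A=load:t8 B=compute:t7 [compute-bound]
step 9: C[8]=6 → dur=6, Σ=62 | A=compute:t8 B=idle [compute-only]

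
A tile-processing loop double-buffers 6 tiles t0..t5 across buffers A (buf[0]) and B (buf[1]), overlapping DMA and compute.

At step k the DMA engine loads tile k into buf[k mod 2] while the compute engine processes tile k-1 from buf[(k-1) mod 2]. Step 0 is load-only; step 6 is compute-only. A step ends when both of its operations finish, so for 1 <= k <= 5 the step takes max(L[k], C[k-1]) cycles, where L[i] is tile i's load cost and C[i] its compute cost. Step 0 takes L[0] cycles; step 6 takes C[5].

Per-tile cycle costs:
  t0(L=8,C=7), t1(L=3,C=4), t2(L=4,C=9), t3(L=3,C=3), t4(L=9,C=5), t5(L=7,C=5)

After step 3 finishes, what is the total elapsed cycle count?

[0] DMA t0→A (8c) ∥ CU idle ⇒ 8c, clock 8
[1] DMA t1→B (3c) ∥ CU A:t0 (7c) ⇒ 7c, clock 15
[2] DMA t2→A (4c) ∥ CU B:t1 (4c) ⇒ 4c, clock 19
[3] DMA t3→B (3c) ∥ CU A:t2 (9c) ⇒ 9c, clock 28
[4] DMA t4→A (9c) ∥ CU B:t3 (3c) ⇒ 9c, clock 37
[5] DMA t5→B (7c) ∥ CU A:t4 (5c) ⇒ 7c, clock 44
[6] DMA idle ∥ CU B:t5 (5c) ⇒ 5c, clock 49

end_cycle[3] = 28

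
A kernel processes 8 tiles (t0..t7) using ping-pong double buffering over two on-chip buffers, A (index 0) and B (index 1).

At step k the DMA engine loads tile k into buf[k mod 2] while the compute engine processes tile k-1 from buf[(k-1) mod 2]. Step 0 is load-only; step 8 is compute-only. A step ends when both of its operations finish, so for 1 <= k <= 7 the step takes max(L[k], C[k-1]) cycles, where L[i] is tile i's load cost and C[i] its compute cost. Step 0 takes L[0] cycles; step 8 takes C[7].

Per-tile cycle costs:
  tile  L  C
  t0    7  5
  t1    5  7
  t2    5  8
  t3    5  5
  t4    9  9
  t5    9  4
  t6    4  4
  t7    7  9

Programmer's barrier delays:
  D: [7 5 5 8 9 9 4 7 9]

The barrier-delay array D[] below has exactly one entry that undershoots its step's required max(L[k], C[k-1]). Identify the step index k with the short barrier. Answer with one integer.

step 0: need L[0]=7 = 7; D[0]=7 ok
step 1: need max(L[1]=5,C[0]=5) = 5; D[1]=5 ok
step 2: need max(L[2]=5,C[1]=7) = 7; D[2]=5 SHORT
step 3: need max(L[3]=5,C[2]=8) = 8; D[3]=8 ok
step 4: need max(L[4]=9,C[3]=5) = 9; D[4]=9 ok
step 5: need max(L[5]=9,C[4]=9) = 9; D[5]=9 ok
step 6: need max(L[6]=4,C[5]=4) = 4; D[6]=4 ok
step 7: need max(L[7]=7,C[6]=4) = 7; D[7]=7 ok
step 8: need C[7]=9 = 9; D[8]=9 ok

hazard at step 2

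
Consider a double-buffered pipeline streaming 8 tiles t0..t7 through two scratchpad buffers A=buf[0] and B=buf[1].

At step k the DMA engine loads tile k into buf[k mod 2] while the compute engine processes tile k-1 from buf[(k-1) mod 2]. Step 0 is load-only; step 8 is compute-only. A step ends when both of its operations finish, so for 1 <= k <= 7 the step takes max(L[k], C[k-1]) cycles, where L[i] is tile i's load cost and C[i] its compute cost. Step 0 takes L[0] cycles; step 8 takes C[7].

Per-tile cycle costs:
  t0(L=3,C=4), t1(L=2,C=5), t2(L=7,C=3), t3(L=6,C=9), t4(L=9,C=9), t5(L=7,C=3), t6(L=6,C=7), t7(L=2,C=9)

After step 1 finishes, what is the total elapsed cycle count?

[0] DMA t0→A (3c) ∥ CU idle ⇒ 3c, clock 3
[1] DMA t1→B (2c) ∥ CU A:t0 (4c) ⇒ 4c, clock 7
[2] DMA t2→A (7c) ∥ CU B:t1 (5c) ⇒ 7c, clock 14
[3] DMA t3→B (6c) ∥ CU A:t2 (3c) ⇒ 6c, clock 20
[4] DMA t4→A (9c) ∥ CU B:t3 (9c) ⇒ 9c, clock 29
[5] DMA t5→B (7c) ∥ CU A:t4 (9c) ⇒ 9c, clock 38
[6] DMA t6→A (6c) ∥ CU B:t5 (3c) ⇒ 6c, clock 44
[7] DMA t7→B (2c) ∥ CU A:t6 (7c) ⇒ 7c, clock 51
[8] DMA idle ∥ CU B:t7 (9c) ⇒ 9c, clock 60

end_cycle[1] = 7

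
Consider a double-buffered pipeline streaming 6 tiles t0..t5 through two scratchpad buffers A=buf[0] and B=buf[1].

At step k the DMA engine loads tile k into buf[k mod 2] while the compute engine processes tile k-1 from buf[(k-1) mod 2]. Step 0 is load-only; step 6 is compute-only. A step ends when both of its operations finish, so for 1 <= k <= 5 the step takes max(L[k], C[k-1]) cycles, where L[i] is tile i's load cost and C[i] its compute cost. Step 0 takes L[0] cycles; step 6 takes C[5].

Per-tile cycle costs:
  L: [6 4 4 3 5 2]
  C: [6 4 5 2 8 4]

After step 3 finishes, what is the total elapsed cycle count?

[0] DMA t0→A (6c) ∥ CU idle ⇒ 6c, clock 6
[1] DMA t1→B (4c) ∥ CU A:t0 (6c) ⇒ 6c, clock 12
[2] DMA t2→A (4c) ∥ CU B:t1 (4c) ⇒ 4c, clock 16
[3] DMA t3→B (3c) ∥ CU A:t2 (5c) ⇒ 5c, clock 21
[4] DMA t4→A (5c) ∥ CU B:t3 (2c) ⇒ 5c, clock 26
[5] DMA t5→B (2c) ∥ CU A:t4 (8c) ⇒ 8c, clock 34
[6] DMA idle ∥ CU B:t5 (4c) ⇒ 4c, clock 38

end_cycle[3] = 21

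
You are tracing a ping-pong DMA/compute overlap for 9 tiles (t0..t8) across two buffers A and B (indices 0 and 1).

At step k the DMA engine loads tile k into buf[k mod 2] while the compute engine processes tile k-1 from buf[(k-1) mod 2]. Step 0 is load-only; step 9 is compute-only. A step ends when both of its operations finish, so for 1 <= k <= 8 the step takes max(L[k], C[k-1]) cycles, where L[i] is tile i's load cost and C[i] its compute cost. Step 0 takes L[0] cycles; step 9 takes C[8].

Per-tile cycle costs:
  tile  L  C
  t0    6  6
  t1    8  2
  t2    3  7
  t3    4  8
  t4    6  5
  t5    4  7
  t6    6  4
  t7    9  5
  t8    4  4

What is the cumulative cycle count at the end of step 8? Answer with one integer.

[0] DMA t0→A (6c) ∥ CU idle ⇒ 6c, clock 6
[1] DMA t1→B (8c) ∥ CU A:t0 (6c) ⇒ 8c, clock 14
[2] DMA t2→A (3c) ∥ CU B:t1 (2c) ⇒ 3c, clock 17
[3] DMA t3→B (4c) ∥ CU A:t2 (7c) ⇒ 7c, clock 24
[4] DMA t4→A (6c) ∥ CU B:t3 (8c) ⇒ 8c, clock 32
[5] DMA t5→B (4c) ∥ CU A:t4 (5c) ⇒ 5c, clock 37
[6] DMA t6→A (6c) ∥ CU B:t5 (7c) ⇒ 7c, clock 44
[7] DMA t7→B (9c) ∥ CU A:t6 (4c) ⇒ 9c, clock 53
[8] DMA t8→A (4c) ∥ CU B:t7 (5c) ⇒ 5c, clock 58
[9] DMA idle ∥ CU A:t8 (4c) ⇒ 4c, clock 62

end_cycle[8] = 58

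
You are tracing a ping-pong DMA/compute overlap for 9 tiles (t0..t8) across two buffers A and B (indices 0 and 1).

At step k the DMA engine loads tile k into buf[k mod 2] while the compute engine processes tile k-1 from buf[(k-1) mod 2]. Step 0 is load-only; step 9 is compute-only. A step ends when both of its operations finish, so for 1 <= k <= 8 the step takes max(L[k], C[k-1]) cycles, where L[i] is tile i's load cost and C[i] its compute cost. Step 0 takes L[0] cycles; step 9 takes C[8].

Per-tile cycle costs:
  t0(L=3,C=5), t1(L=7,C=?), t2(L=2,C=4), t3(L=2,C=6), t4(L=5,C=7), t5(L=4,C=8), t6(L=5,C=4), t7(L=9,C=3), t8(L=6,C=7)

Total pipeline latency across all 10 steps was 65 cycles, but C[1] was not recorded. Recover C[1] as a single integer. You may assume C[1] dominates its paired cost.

C[1] = 8

step 0 = dur = L[0]=3 = 3
step 1 = dur = max(L[1]=7, C[0]=5) = 7
step 2 = dur = max(L[2]=2, C[1]=?) = C[1]  (unknown; binding)
step 3 = dur = max(L[3]=2, C[2]=4) = 4
step 4 = dur = max(L[4]=5, C[3]=6) = 6
step 5 = dur = max(L[5]=4, C[4]=7) = 7
step 6 = dur = max(L[6]=5, C[5]=8) = 8
step 7 = dur = max(L[7]=9, C[6]=4) = 9
step 8 = dur = max(L[8]=6, C[7]=3) = 6
step 9 = dur = C[8]=7 = 7
sum of known step durations = 57
dur[2] = total - known = 65 - 57 = 8
C[1] is the binding max in step 2, so C[1] = dur[2] = 8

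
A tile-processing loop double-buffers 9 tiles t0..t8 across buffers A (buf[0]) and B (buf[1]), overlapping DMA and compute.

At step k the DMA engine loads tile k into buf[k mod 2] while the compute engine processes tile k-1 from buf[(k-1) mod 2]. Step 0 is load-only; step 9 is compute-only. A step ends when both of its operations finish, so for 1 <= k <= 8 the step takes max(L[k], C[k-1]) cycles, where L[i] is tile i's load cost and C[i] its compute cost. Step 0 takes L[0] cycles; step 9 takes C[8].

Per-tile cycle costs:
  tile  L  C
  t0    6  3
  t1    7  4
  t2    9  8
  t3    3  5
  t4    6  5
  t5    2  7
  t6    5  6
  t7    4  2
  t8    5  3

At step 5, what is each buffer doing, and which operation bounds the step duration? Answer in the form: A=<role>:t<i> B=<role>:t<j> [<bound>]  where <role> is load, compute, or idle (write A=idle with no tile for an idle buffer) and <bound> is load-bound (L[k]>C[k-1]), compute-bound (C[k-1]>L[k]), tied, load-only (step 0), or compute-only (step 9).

step 5: A=compute:t4 B=load:t5 [compute-bound]

step 0: L[0]=6 → dur=6, Σ=6 | A=load:t0 B=idle [load-only]
step 1: L[1]=7 C[0]=3 → dur=7, Σ=13 | A=compute:t0 B=load:t1 [load-bound]
step 2: L[2]=9 C[1]=4 → dur=9, Σ=22 | A=load:t2 B=compute:t1 [load-bound]
step 3: L[3]=3 C[2]=8 → dur=8, Σ=30 | A=compute:t2 B=load:t3 [compute-bound]
step 4: L[4]=6 C[3]=5 → dur=6, Σ=36 | A=load:t4 B=compute:t3 [load-bound]
step 5: L[5]=2 C[4]=5 → dur=5, Σ=41 | A=compute:t4 B=load:t5 [compute-bound]
step 6: L[6]=5 C[5]=7 → dur=7, Σ=48 | A=load:t6 B=compute:t5 [compute-bound]
step 7: L[7]=4 C[6]=6 → dur=6, Σ=54 | A=compute:t6 B=load:t7 [compute-bound]
step 8: L[8]=5 C[7]=2 → dur=5, Σ=59 | A=load:t8 B=compute:t7 [load-bound]
step 9: C[8]=3 → dur=3, Σ=62 | A=compute:t8 B=idle [compute-only]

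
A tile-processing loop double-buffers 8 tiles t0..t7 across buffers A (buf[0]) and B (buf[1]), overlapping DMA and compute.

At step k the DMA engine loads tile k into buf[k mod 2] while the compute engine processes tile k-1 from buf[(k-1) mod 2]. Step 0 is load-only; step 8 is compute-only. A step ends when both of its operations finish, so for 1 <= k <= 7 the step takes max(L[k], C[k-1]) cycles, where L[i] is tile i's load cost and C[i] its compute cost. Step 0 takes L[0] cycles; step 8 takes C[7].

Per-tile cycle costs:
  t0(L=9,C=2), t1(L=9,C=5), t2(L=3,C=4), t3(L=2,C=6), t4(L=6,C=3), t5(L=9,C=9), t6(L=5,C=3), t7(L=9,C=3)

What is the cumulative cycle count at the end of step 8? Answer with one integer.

end_cycle[8] = 63

step 0: L[0]=9 → dur=9, Σ=9 | A=load:t0 B=idle [load-only]
step 1: L[1]=9 C[0]=2 → dur=9, Σ=18 | A=compute:t0 B=load:t1 [load-bound]
step 2: L[2]=3 C[1]=5 → dur=5, Σ=23 | A=load:t2 B=compute:t1 [compute-bound]
step 3: L[3]=2 C[2]=4 → dur=4, Σ=27 | A=compute:t2 B=load:t3 [compute-bound]
step 4: L[4]=6 C[3]=6 → dur=6, Σ=33 | A=load:t4 B=compute:t3 [tied]
step 5: L[5]=9 C[4]=3 → dur=9, Σ=42 | A=compute:t4 B=load:t5 [load-bound]
step 6: L[6]=5 C[5]=9 → dur=9, Σ=51 | A=load:t6 B=compute:t5 [compute-bound]
step 7: L[7]=9 C[6]=3 → dur=9, Σ=60 | A=compute:t6 B=load:t7 [load-bound]
step 8: C[7]=3 → dur=3, Σ=63 | A=idle B=compute:t7 [compute-only]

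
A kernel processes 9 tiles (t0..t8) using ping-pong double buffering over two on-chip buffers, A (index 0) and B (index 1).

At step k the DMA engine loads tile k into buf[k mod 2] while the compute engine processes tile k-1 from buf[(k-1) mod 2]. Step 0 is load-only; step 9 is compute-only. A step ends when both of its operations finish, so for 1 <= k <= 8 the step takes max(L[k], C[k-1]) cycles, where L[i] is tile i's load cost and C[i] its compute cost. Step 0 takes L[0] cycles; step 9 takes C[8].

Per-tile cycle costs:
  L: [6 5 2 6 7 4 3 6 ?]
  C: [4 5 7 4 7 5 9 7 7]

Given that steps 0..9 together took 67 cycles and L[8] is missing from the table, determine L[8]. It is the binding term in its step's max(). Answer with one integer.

step 0 | dur = L[0]=6 = 6
step 1 | dur = max(L[1]=5, C[0]=4) = 5
step 2 | dur = max(L[2]=2, C[1]=5) = 5
step 3 | dur = max(L[3]=6, C[2]=7) = 7
step 4 | dur = max(L[4]=7, C[3]=4) = 7
step 5 | dur = max(L[5]=4, C[4]=7) = 7
step 6 | dur = max(L[6]=3, C[5]=5) = 5
step 7 | dur = max(L[7]=6, C[6]=9) = 9
step 8 | dur = max(L[8]=?, C[7]=7) = L[8]  (unknown; binding)
step 9 | dur = C[8]=7 = 7
sum of known step durations = 58
dur[8] = total - known = 67 - 58 = 9
L[8] is the binding max in step 8, so L[8] = dur[8] = 9

L[8] = 9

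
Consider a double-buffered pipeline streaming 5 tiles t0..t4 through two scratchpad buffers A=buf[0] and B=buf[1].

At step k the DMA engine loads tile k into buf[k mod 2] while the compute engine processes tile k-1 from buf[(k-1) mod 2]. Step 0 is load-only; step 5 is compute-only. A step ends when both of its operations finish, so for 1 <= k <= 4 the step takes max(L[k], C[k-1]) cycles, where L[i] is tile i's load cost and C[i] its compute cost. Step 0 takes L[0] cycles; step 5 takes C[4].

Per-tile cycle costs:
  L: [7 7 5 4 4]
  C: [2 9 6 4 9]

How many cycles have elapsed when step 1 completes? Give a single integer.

end_cycle[1] = 14

k=0 load=t0/7c comp=- wait=7 total=7
k=1 load=t1/7c comp=t0/2c wait=7 total=14
k=2 load=t2/5c comp=t1/9c wait=9 total=23
k=3 load=t3/4c comp=t2/6c wait=6 total=29
k=4 load=t4/4c comp=t3/4c wait=4 total=33
k=5 load=- comp=t4/9c wait=9 total=42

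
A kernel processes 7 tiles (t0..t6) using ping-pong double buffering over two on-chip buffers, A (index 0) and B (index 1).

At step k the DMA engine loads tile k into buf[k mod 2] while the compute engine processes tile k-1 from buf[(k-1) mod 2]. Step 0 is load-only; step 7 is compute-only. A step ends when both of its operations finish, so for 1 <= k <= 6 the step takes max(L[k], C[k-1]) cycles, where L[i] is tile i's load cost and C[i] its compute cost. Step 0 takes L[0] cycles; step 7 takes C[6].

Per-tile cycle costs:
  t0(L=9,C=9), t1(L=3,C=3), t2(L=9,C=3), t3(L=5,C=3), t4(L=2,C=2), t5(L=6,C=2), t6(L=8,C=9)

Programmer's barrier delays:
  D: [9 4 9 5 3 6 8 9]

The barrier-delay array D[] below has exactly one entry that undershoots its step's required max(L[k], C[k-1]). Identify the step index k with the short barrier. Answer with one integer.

hazard at step 1

k=0 barrier L[0]=9→9c, D[0]=9 ok
k=1 barrier max(L[1]=3,C[0]=9)→9c, D[1]=4 SHORT
k=2 barrier max(L[2]=9,C[1]=3)→9c, D[2]=9 ok
k=3 barrier max(L[3]=5,C[2]=3)→5c, D[3]=5 ok
k=4 barrier max(L[4]=2,C[3]=3)→3c, D[4]=3 ok
k=5 barrier max(L[5]=6,C[4]=2)→6c, D[5]=6 ok
k=6 barrier max(L[6]=8,C[5]=2)→8c, D[6]=8 ok
k=7 barrier C[6]=9→9c, D[7]=9 ok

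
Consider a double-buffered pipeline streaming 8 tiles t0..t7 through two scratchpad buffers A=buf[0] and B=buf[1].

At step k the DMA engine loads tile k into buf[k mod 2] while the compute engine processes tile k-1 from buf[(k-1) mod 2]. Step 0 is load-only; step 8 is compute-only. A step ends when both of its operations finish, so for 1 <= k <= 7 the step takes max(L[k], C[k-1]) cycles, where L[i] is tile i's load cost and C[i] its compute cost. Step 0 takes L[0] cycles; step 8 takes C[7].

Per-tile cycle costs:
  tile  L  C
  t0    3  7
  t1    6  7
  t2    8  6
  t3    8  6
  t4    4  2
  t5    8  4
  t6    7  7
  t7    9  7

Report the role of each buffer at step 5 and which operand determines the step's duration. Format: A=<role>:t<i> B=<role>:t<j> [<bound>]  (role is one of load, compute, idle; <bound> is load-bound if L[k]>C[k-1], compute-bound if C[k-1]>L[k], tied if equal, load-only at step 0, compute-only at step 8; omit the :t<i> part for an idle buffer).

k=0 load=t0/3c comp=- wait=3 total=3
k=1 load=t1/6c comp=t0/7c wait=7 total=10
k=2 load=t2/8c comp=t1/7c wait=8 total=18
k=3 load=t3/8c comp=t2/6c wait=8 total=26
k=4 load=t4/4c comp=t3/6c wait=6 total=32
k=5 load=t5/8c comp=t4/2c wait=8 total=40
k=6 load=t6/7c comp=t5/4c wait=7 total=47
k=7 load=t7/9c comp=t6/7c wait=9 total=56
k=8 load=- comp=t7/7c wait=7 total=63

step 5: A=compute:t4 B=load:t5 [load-bound]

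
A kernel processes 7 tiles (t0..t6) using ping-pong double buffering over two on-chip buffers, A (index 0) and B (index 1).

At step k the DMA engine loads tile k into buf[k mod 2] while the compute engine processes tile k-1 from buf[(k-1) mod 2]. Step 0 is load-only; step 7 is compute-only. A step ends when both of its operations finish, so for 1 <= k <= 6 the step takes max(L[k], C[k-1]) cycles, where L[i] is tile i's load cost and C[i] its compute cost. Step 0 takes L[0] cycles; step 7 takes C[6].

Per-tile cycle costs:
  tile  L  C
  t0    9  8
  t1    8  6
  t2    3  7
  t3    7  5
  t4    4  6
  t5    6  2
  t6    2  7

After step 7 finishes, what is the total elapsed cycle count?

  0. 9=9c; end=9; A:t0 B:-
  1. max(8,8)=8c; end=17; A:t0 B:t1
  2. max(3,6)=6c; end=23; A:t2 B:t1
  3. max(7,7)=7c; end=30; A:t2 B:t3
  4. max(4,5)=5c; end=35; A:t4 B:t3
  5. max(6,6)=6c; end=41; A:t4 B:t5
  6. max(2,2)=2c; end=43; A:t6 B:t5
  7. 7=7c; end=50; A:t6 B:t5

end_cycle[7] = 50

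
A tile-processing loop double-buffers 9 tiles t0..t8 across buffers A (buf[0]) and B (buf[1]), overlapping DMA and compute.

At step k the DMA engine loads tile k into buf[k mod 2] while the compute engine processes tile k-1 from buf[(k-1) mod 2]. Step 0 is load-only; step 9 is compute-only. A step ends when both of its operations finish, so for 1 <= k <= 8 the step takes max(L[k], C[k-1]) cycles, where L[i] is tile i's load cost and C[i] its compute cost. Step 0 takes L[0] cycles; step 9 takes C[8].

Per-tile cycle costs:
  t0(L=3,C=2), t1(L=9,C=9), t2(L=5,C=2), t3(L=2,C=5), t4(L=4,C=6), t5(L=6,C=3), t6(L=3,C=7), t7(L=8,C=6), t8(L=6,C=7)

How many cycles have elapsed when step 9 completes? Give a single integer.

end_cycle[9] = 58

  0. 3=3c; end=3; A:t0 B:-
  1. max(9,2)=9c; end=12; A:t0 B:t1
  2. max(5,9)=9c; end=21; A:t2 B:t1
  3. max(2,2)=2c; end=23; A:t2 B:t3
  4. max(4,5)=5c; end=28; A:t4 B:t3
  5. max(6,6)=6c; end=34; A:t4 B:t5
  6. max(3,3)=3c; end=37; A:t6 B:t5
  7. max(8,7)=8c; end=45; A:t6 B:t7
  8. max(6,6)=6c; end=51; A:t8 B:t7
  9. 7=7c; end=58; A:t8 B:t7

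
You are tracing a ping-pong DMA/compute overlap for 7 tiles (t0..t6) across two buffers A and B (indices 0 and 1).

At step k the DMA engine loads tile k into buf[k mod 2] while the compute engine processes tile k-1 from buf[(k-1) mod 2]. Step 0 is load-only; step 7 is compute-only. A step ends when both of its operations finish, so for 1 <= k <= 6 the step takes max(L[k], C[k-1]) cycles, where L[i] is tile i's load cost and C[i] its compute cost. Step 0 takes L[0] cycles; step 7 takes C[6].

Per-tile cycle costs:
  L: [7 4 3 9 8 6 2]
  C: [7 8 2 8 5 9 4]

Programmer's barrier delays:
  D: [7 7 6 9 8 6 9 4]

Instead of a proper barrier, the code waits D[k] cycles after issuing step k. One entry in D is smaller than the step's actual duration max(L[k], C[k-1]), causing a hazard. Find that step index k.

hazard at step 2

[0] required=L[0]=7=7 vs D=7 ok
[1] required=max(L[1]=4,C[0]=7)=7 vs D=7 ok
[2] required=max(L[2]=3,C[1]=8)=8 vs D=6 SHORT
[3] required=max(L[3]=9,C[2]=2)=9 vs D=9 ok
[4] required=max(L[4]=8,C[3]=8)=8 vs D=8 ok
[5] required=max(L[5]=6,C[4]=5)=6 vs D=6 ok
[6] required=max(L[6]=2,C[5]=9)=9 vs D=9 ok
[7] required=C[6]=4=4 vs D=4 ok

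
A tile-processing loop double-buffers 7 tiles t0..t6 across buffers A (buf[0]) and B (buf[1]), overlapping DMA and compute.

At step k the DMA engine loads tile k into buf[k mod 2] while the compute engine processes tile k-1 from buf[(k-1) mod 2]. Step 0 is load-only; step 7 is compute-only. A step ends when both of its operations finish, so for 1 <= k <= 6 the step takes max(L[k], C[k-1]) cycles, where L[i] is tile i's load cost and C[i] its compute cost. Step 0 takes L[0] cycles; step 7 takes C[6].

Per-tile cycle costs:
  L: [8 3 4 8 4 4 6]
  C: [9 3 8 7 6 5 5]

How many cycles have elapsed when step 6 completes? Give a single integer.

end_cycle[6] = 48

step 0: L[0]=8 → dur=8, Σ=8 | A=load:t0 B=idle [load-only]
step 1: L[1]=3 C[0]=9 → dur=9, Σ=17 | A=compute:t0 B=load:t1 [compute-bound]
step 2: L[2]=4 C[1]=3 → dur=4, Σ=21 | A=load:t2 B=compute:t1 [load-bound]
step 3: L[3]=8 C[2]=8 → dur=8, Σ=29 | A=compute:t2 B=load:t3 [tied]
step 4: L[4]=4 C[3]=7 → dur=7, Σ=36 | A=load:t4 B=compute:t3 [compute-bound]
step 5: L[5]=4 C[4]=6 → dur=6, Σ=42 | A=compute:t4 B=load:t5 [compute-bound]
step 6: L[6]=6 C[5]=5 → dur=6, Σ=48 | A=load:t6 B=compute:t5 [load-bound]
step 7: C[6]=5 → dur=5, Σ=53 | A=compute:t6 B=idle [compute-only]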